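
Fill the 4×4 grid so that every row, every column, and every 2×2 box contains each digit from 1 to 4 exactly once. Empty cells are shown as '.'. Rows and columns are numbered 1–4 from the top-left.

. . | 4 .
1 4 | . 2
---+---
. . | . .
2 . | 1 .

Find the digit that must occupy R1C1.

R1C1 = 3: row 1 has {4}; col 1 has {1,2}; box has {1,4} → only 3 remains.

3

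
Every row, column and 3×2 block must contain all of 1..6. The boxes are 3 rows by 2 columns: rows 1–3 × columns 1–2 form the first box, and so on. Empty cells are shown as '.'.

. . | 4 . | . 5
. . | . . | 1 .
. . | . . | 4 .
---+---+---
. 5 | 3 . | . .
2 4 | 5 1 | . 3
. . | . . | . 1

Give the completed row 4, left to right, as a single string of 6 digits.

153624

row 5, column 5 = 6: row 5 has {1,2,3,4,5}; col 5 has {1,4}; box has {1,3} → only 6 remains.
row 4, column 5 = 2: row 4 has {3,5}; col 5 has {1,4,6}; box has {1,3,6} → only 2 remains.
row 4, column 6 = 4: row 4 has {2,3,5}; col 6 has {1,3,5}; box has {1,2,3,6} → only 4 remains.
row 6, column 5 = 5: row 6 has {1}; col 5 has {1,2,4,6}; box has {1,2,3,4,6} → only 5 remains.
row 1, column 5 = 3: row 1 has {4,5}; col 5 has {1,2,4,5,6}; box has {1,4,5} → only 3 remains.
row 4, column 4 = 6: row 4 has {2,3,4,5}; col 4 has {1}; box has {1,3,5} → only 6 remains.
row 6, column 3 = 2: row 6 has {1,5}; col 3 has {3,4,5}; box has {1,3,5,6} → only 2 remains.
row 6, column 4 = 4: row 6 has {1,2,5}; col 4 has {1,6}; box has {1,2,3,5,6} → only 4 remains.
row 1, column 4 = 2: row 1 has {3,4,5}; col 4 has {1,4,6}; box has {4} → only 2 remains.
row 2, column 3 = 6: row 2 has {1}; col 3 has {2,3,4,5}; box has {2,4} → only 6 remains.
row 2, column 6 = 2: row 2 has {1,6}; col 6 has {1,3,4,5}; box has {1,3,4,5} → only 2 remains.
row 3, column 3 = 1: row 3 has {4}; col 3 has {2,3,4,5,6}; box has {2,4,6} → only 1 remains.
row 3, column 6 = 6: row 3 has {1,4}; col 6 has {1,2,3,4,5}; box has {1,2,3,4,5} → only 6 remains.
row 4, column 1 = 1: row 4 has {2,3,4,5,6}; col 1 has {2}; box has {2,4,5} → only 1 remains.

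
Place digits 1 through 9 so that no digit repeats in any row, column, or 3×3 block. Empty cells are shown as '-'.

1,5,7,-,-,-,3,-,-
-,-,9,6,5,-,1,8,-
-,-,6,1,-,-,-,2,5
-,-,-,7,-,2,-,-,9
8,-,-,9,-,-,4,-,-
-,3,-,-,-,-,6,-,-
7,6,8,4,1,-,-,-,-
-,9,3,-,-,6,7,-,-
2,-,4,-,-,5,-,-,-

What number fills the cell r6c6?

r3c7 = 9: row 3 has {1,2,5,6}; col 7 has {1,3,4,6,7}; box has {1,2,3,5,8} → only 9 remains.
r8c1 = 5: row 8 has {3,6,7,9}; col 1 has {1,2,7,8}; box has {2,3,4,6,7,8,9} → only 5 remains.
r9c2 = 1: row 9 has {2,4,5}; col 2 has {3,5,6,9}; box has {2,3,4,5,6,7,8,9} → only 1 remains.
r9c7 = 8: row 9 has {1,2,4,5}; col 7 has {1,3,4,6,7,9}; box has {7} → only 8 remains.
r4c2 = 4: row 4 has {2,7,9}; col 2 has {1,3,5,6,9}; box has {3,8} → only 4 remains.
r4c7 = 5: row 4 has {2,4,7,9}; col 7 has {1,3,4,6,7,8,9}; box has {4,6,9} → only 5 remains.
r6c1 = 9: row 6 has {3,6}; col 1 has {1,2,5,7,8}; box has {3,4,8} → only 9 remains.
r7c7 = 2: row 7 has {1,4,6,7,8}; col 7 has {1,3,4,5,6,7,8,9}; box has {7,8} → only 2 remains.
r7c9 = 3: row 7 has {1,2,4,6,7,8}; col 9 has {5,9}; box has {2,7,8} → only 3 remains.
r9c4 = 3: row 9 has {1,2,4,5,8}; col 4 has {1,4,6,7,9}; box has {1,4,5,6} → only 3 remains.
r9c9 = 6: row 9 has {1,2,3,4,5,8}; col 9 has {3,5,9}; box has {2,3,7,8} → only 6 remains.
r1c9 = 4: row 1 has {1,3,5,7}; col 9 has {3,5,6,9}; box has {1,2,3,5,8,9} → only 4 remains.
r2c2 = 2: row 2 has {1,5,6,8,9}; col 2 has {1,3,4,5,6,9}; box has {1,5,6,7,9} → only 2 remains.
r2c9 = 7: row 2 has {1,2,5,6,8,9}; col 9 has {3,4,5,6,9}; box has {1,2,3,4,5,8,9} → only 7 remains.
r3c2 = 8: row 3 has {1,2,5,6,9}; col 2 has {1,2,3,4,5,6,9}; box has {1,2,5,6,7,9} → only 8 remains.
r4c1 = 6: row 4 has {2,4,5,7,9}; col 1 has {1,2,5,7,8,9}; box has {3,4,8,9} → only 6 remains.
r4c3 = 1: row 4 has {2,4,5,6,7,9}; col 3 has {3,4,6,7,8,9}; box has {3,4,6,8,9} → only 1 remains.
r4c8 = 3: row 4 has {1,2,4,5,6,7,9}; col 8 has {2,8}; box has {4,5,6,9} → only 3 remains.
r5c2 = 7: row 5 has {4,8,9}; col 2 has {1,2,3,4,5,6,8,9}; box has {1,3,4,6,8,9} → only 7 remains.
r5c8 = 1: row 5 has {4,7,8,9}; col 8 has {2,3,8}; box has {3,4,5,6,9} → only 1 remains.
r5c9 = 2: row 5 has {1,4,7,8,9}; col 9 has {3,4,5,6,7,9}; box has {1,3,4,5,6,9} → only 2 remains.
r6c8 = 7: row 6 has {3,6,9}; col 8 has {1,2,3,8}; box has {1,2,3,4,5,6,9} → only 7 remains.
r6c9 = 8: row 6 has {3,6,7,9}; col 9 has {2,3,4,5,6,7,9}; box has {1,2,3,4,5,6,7,9} → only 8 remains.
r7c6 = 9: row 7 has {1,2,3,4,6,7,8}; col 6 has {2,5,6}; box has {1,3,4,5,6} → only 9 remains.
r7c8 = 5: row 7 has {1,2,3,4,6,7,8,9}; col 8 has {1,2,3,7,8}; box has {2,3,6,7,8} → only 5 remains.
r8c8 = 4: row 8 has {3,5,6,7,9}; col 8 has {1,2,3,5,7,8}; box has {2,3,5,6,7,8} → only 4 remains.
r8c9 = 1: row 8 has {3,4,5,6,7,9}; col 9 has {2,3,4,5,6,7,8,9}; box has {2,3,4,5,6,7,8} → only 1 remains.
r9c5 = 7: row 9 has {1,2,3,4,5,6,8}; col 5 has {1,5}; box has {1,3,4,5,6,9} → only 7 remains.
r9c8 = 9: row 9 has {1,2,3,4,5,6,7,8}; col 8 has {1,2,3,4,5,7,8}; box has {1,2,3,4,5,6,7,8} → only 9 remains.
r1c6 = 8: row 1 has {1,3,4,5,7}; col 6 has {2,5,6,9}; box has {1,5,6} → only 8 remains.
r1c8 = 6: row 1 has {1,3,4,5,7,8}; col 8 has {1,2,3,4,5,7,8,9}; box has {1,2,3,4,5,7,8,9} → only 6 remains.
r4c5 = 8: row 4 has {1,2,3,4,5,6,7,9}; col 5 has {1,5,7}; box has {2,7,9} → only 8 remains.
r5c3 = 5: row 5 has {1,2,4,7,8,9}; col 3 has {1,3,4,6,7,8,9}; box has {1,3,4,6,7,8,9} → only 5 remains.
r5c6 = 3: row 5 has {1,2,4,5,7,8,9}; col 6 has {2,5,6,8,9}; box has {2,7,8,9} → only 3 remains.
r6c3 = 2: row 6 has {3,6,7,8,9}; col 3 has {1,3,4,5,6,7,8,9}; box has {1,3,4,5,6,7,8,9} → only 2 remains.
r6c4 = 5: row 6 has {2,3,6,7,8,9}; col 4 has {1,3,4,6,7,9}; box has {2,3,7,8,9} → only 5 remains.
r6c5 = 4: row 6 has {2,3,5,6,7,8,9}; col 5 has {1,5,7,8}; box has {2,3,5,7,8,9} → only 4 remains.
r6c6 = 1: row 6 has {2,3,4,5,6,7,8,9}; col 6 has {2,3,5,6,8,9}; box has {2,3,4,5,7,8,9} → only 1 remains.

1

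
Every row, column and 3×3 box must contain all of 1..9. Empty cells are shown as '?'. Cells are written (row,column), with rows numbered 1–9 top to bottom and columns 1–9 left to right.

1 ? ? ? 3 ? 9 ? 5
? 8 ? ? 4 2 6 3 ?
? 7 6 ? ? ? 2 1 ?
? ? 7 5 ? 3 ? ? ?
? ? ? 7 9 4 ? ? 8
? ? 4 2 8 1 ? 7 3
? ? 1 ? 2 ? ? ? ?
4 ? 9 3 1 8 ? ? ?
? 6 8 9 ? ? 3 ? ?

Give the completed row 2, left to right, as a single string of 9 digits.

(1,3) = 2 (sole candidate).
(2,3) = 5: row 2 has {2,3,4,6,8}; col 3 has {1,2,4,6,7,8,9}; box has {1,2,6,7,8} → only 5 remains.
(2,4) = 1: row 2 has {2,3,4,5,6,8}; col 4 has {2,3,5,7,9}; box has {2,3,4} → only 1 remains.
(2,9) = 7: row 2 has {1,2,3,4,5,6,8}; col 9 has {3,5,8}; box has {1,2,3,5,6,9} → only 7 remains.
(3,4) = 8 (sole candidate).
(3,5) = 5 (sole candidate).
(3,6) = 9 (sole candidate).
(3,9) = 4 (sole candidate).
(4,5) = 6 (sole candidate).
(5,3) = 3 (sole candidate).
(6,7) = 5 (sole candidate).
(8,7) = 7 (sole candidate).
(9,5) = 7 (sole candidate).
(9,6) = 5 (sole candidate).
(1,2) = 4 (sole candidate).
(1,4) = 6 (sole candidate).
(1,6) = 7 (sole candidate).
(1,8) = 8 (sole candidate).
(2,1) = 9: row 2 has {1,2,3,4,5,6,7,8}; col 1 has {1,4}; box has {1,2,4,5,6,7,8} → only 9 remains.

985142637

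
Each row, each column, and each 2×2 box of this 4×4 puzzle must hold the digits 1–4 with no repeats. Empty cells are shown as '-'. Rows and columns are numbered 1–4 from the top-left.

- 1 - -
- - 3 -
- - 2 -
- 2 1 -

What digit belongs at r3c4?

4

r1c3 = 4: row 1 has {1}; col 3 has {1,2,3}; box has {3} → only 4 remains.
r1c4 = 2: row 1 has {1,4}; col 4 has {}; box has {3,4} → only 2 remains.
r2c2 = 4: row 2 has {3}; col 2 has {1,2}; box has {1} → only 4 remains.
r2c4 = 1: row 2 has {3,4}; col 4 has {2}; box has {2,3,4} → only 1 remains.
r3c2 = 3: row 3 has {2}; col 2 has {1,2,4}; box has {2} → only 3 remains.
r3c4 = 4: row 3 has {2,3}; col 4 has {1,2}; box has {1,2} → only 4 remains.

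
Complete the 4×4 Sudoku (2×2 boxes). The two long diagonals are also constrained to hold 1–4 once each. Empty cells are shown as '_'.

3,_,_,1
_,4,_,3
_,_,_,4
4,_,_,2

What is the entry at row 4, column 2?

1

row 1, column 2 = 2 (sole candidate).
row 1, column 3 = 4 (sole candidate).
row 2, column 1 = 1 (sole candidate).
row 2, column 3 = 2 (sole candidate).
row 3, column 1 = 2 (sole candidate).
row 3, column 2 = 3 (sole candidate).
row 3, column 3 = 1 (sole candidate).
row 4, column 2 = 1: row 4 has {2,4}; col 2 has {2,3,4}; box has {2,3,4} → only 1 remains.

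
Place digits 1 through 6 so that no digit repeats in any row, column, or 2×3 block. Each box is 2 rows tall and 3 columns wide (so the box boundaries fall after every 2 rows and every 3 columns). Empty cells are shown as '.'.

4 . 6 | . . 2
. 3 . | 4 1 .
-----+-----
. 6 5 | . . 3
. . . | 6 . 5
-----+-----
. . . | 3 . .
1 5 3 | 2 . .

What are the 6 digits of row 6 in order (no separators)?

r1c2 = 1 (sole candidate).
r1c4 = 5 (sole candidate).
r1c5 = 3 (sole candidate).
r2c3 = 2 (sole candidate).
r2c6 = 6 (sole candidate).
r3c1 = 2 (sole candidate).
r3c4 = 1 (sole candidate).
r3c5 = 4 (sole candidate).
r4c1 = 3 (sole candidate).
r4c2 = 4 (sole candidate).
r4c3 = 1 (sole candidate).
r4c5 = 2 (sole candidate).
r5c1 = 6 (sole candidate).
r5c2 = 2 (sole candidate).
r5c3 = 4 (sole candidate).
r5c5 = 5 (sole candidate).
r5c6 = 1 (sole candidate).
r6c5 = 6: row 6 has {1,2,3,5}; col 5 has {1,2,3,4,5}; box has {1,2,3,5} → only 6 remains.
r6c6 = 4: row 6 has {1,2,3,5,6}; col 6 has {1,2,3,5,6}; box has {1,2,3,5,6} → only 4 remains.

153264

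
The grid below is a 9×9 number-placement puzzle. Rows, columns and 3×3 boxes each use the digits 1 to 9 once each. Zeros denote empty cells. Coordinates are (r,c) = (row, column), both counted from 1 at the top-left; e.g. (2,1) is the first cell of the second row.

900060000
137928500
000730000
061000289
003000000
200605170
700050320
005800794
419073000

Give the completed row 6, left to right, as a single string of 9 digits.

294685173

(2,9) = 6: row 2 has {1,2,3,5,7,8,9}; col 9 has {4,9}; box has {5} → only 6 remains.
(4,1) = 5: row 4 has {1,2,6,8,9}; col 1 has {1,2,4,7,9}; box has {1,2,3,6} → only 5 remains.
(4,5) = 4: row 4 has {1,2,5,6,8,9}; col 5 has {2,3,5,6,7}; box has {5,6} → only 4 remains.
(4,6) = 7: row 4 has {1,2,4,5,6,8,9}; col 6 has {3,5,8}; box has {4,5,6} → only 7 remains.
(5,1) = 8: row 5 has {3}; col 1 has {1,2,4,5,7,9}; box has {1,2,3,5,6} → only 8 remains.
(5,9) = 5: row 5 has {3,8}; col 9 has {4,6,9}; box has {1,2,7,8,9} → only 5 remains.
(6,3) = 4: row 6 has {1,2,5,6,7}; col 3 has {1,3,5,7,9}; box has {1,2,3,5,6,8} → only 4 remains.
(6,9) = 3: row 6 has {1,2,4,5,6,7}; col 9 has {4,5,6,9}; box has {1,2,5,7,8,9} → only 3 remains.
(7,2) = 8: row 7 has {2,3,5,7}; col 2 has {1,3,6}; box has {1,4,5,7,9} → only 8 remains.
(7,3) = 6: row 7 has {2,3,5,7,8}; col 3 has {1,3,4,5,7,9}; box has {1,4,5,7,8,9} → only 6 remains.
(7,9) = 1: row 7 has {2,3,5,6,7,8}; col 9 has {3,4,5,6,9}; box has {2,3,4,7,9} → only 1 remains.
(8,1) = 3: row 8 has {4,5,7,8,9}; col 1 has {1,2,4,5,7,8,9}; box has {1,4,5,6,7,8,9} → only 3 remains.
(8,2) = 2: row 8 has {3,4,5,7,8,9}; col 2 has {1,3,6,8}; box has {1,3,4,5,6,7,8,9} → only 2 remains.
(8,5) = 1: row 8 has {2,3,4,5,7,8,9}; col 5 has {2,3,4,5,6,7}; box has {3,5,7,8} → only 1 remains.
(8,6) = 6: row 8 has {1,2,3,4,5,7,8,9}; col 6 has {3,5,7,8}; box has {1,3,5,7,8} → only 6 remains.
(9,4) = 2: row 9 has {1,3,4,7,9}; col 4 has {6,7,8,9}; box has {1,3,5,6,7,8} → only 2 remains.
(9,9) = 8: row 9 has {1,2,3,4,7,9}; col 9 has {1,3,4,5,6,9}; box has {1,2,3,4,7,9} → only 8 remains.
(2,8) = 4: row 2 has {1,2,3,5,6,7,8,9}; col 8 has {2,7,8,9}; box has {5,6} → only 4 remains.
(3,1) = 6: row 3 has {3,7}; col 1 has {1,2,3,4,5,7,8,9}; box has {1,3,7,9} → only 6 remains.
(3,8) = 1: row 3 has {3,6,7}; col 8 has {2,4,7,8,9}; box has {4,5,6} → only 1 remains.
(3,9) = 2: row 3 has {1,3,6,7}; col 9 has {1,3,4,5,6,8,9}; box has {1,4,5,6} → only 2 remains.
(4,4) = 3: row 4 has {1,2,4,5,6,7,8,9}; col 4 has {2,6,7,8,9}; box has {4,5,6,7} → only 3 remains.
(5,4) = 1: row 5 has {3,5,8}; col 4 has {2,3,6,7,8,9}; box has {3,4,5,6,7} → only 1 remains.
(5,5) = 9: row 5 has {1,3,5,8}; col 5 has {1,2,3,4,5,6,7}; box has {1,3,4,5,6,7} → only 9 remains.
(5,6) = 2: row 5 has {1,3,5,8,9}; col 6 has {3,5,6,7,8}; box has {1,3,4,5,6,7,9} → only 2 remains.
(5,8) = 6: row 5 has {1,2,3,5,8,9}; col 8 has {1,2,4,7,8,9}; box has {1,2,3,5,7,8,9} → only 6 remains.
(6,2) = 9: row 6 has {1,2,3,4,5,6,7}; col 2 has {1,2,3,6,8}; box has {1,2,3,4,5,6,8} → only 9 remains.
(6,5) = 8: row 6 has {1,2,3,4,5,6,7,9}; col 5 has {1,2,3,4,5,6,7,9}; box has {1,2,3,4,5,6,7,9} → only 8 remains.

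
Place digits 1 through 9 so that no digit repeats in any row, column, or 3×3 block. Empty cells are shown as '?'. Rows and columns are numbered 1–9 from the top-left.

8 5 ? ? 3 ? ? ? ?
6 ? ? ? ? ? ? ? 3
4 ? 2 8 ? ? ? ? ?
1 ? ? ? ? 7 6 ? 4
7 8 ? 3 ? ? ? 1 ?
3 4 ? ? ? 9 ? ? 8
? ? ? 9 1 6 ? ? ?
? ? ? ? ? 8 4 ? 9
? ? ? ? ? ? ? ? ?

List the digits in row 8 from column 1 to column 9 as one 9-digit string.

row 3, column 2 = 3: in row 3, 3 can only go here (every other open cell in that row sees a 3).
row 4, column 8 = 3: in row 4, 3 can only go here (every other open cell in that row sees a 3).
row 4, column 5 = 8: in row 4, 8 can only go here (every other open cell in that row sees an 8).
row 6, column 4 = 1: in row 6, 1 can only go here (every other open cell in that row sees a 1).
row 7, column 3 = 4: in row 7, 4 can only go here (every other open cell in that row sees a 4).
row 7, column 7 = 3: in row 7, 3 can only go here (every other open cell in that row sees a 3).
row 7, column 8 = 8: in row 7, 8 can only go here (every other open cell in that row sees an 8).
row 2, column 7 = 8: in row 2, 8 can only go here (every other open cell in that row sees an 8).
row 8, column 3 = 3: in row 8, 3 can only go here (every other open cell in that row sees a 3).
row 8, column 2 = 1: in row 8, 1 can only go here (every other open cell in that row sees a 1).
row 8, column 8 = 6: in row 8, 6 can only go here (every other open cell in that row sees a 6).
row 9, column 6 = 3: in row 9, 3 can only go here (every other open cell in that row sees a 3).
row 9, column 3 = 8: in row 9, 8 can only go here (every other open cell in that row sees an 8).
row 9, column 2 = 6: in row 9, 6 can only go here (every other open cell in that row sees a 6).
row 9, column 1 = 9: in row 9, 9 can only go here (every other open cell in that row sees a 9).
row 1, column 4 = 6: in column 4, 6 can only go here (every other open cell in that column sees a 6).
row 3, column 9 = 6: in row 3, 6 can only go here (every other open cell in that row sees a 6).
row 4, column 2 = 2: in box 4, 2 can only go here (every other open cell in that box sees a 2).
row 4, column 4 = 5: row 4 has {1,2,3,4,6,7,8}; col 4 has {1,3,6,8,9}; box has {1,3,7,8,9} → only 5 remains.
row 7, column 2 = 7: row 7 has {1,3,4,6,8,9}; col 2 has {1,2,3,4,5,6,8}; box has {1,3,4,6,8,9} → only 7 remains.
row 2, column 2 = 9: row 2 has {3,6,8}; col 2 has {1,2,3,4,5,6,7,8}; box has {2,3,4,5,6,8} → only 9 remains.
row 4, column 3 = 9: row 4 has {1,2,3,4,5,6,7,8}; col 3 has {2,3,4,8}; box has {1,2,3,4,7,8} → only 9 remains.
row 5, column 7 = 9: in row 5, 9 can only go here (every other open cell in that row sees a 9).
row 1, column 8 = 9: in row 1, 9 can only go here (every other open cell in that row sees a 9).
row 1, column 6 = 4: in row 1, 4 can only go here (every other open cell in that row sees a 4).
row 5, column 6 = 2: row 5 has {1,3,7,8,9}; col 6 has {3,4,6,7,8,9}; box has {1,3,5,7,8,9} → only 2 remains.
row 5, column 9 = 5: row 5 has {1,2,3,7,8,9}; col 9 has {3,4,6,8,9}; box has {1,3,4,6,8,9} → only 5 remains.
row 6, column 5 = 6: row 6 has {1,3,4,8,9}; col 5 has {1,3,8}; box has {1,2,3,5,7,8,9} → only 6 remains.
row 7, column 9 = 2: row 7 has {1,3,4,6,7,8,9}; col 9 has {3,4,5,6,8,9}; box has {3,4,6,8,9} → only 2 remains.
row 5, column 3 = 6: row 5 has {1,2,3,5,7,8,9}; col 3 has {2,3,4,8,9}; box has {1,2,3,4,7,8,9} → only 6 remains.
row 5, column 5 = 4: row 5 has {1,2,3,5,6,7,8,9}; col 5 has {1,3,6,8}; box has {1,2,3,5,6,7,8,9} → only 4 remains.
row 6, column 3 = 5: row 6 has {1,3,4,6,8,9}; col 3 has {2,3,4,6,8,9}; box has {1,2,3,4,6,7,8,9} → only 5 remains.
row 7, column 1 = 5: row 7 has {1,2,3,4,6,7,8,9}; col 1 has {1,3,4,6,7,8,9}; box has {1,3,4,6,7,8,9} → only 5 remains.
row 8, column 1 = 2: row 8 has {1,3,4,6,8,9}; col 1 has {1,3,4,5,6,7,8,9}; box has {1,3,4,5,6,7,8,9} → only 2 remains.
row 8, column 4 = 7: row 8 has {1,2,3,4,6,8,9}; col 4 has {1,3,5,6,8,9}; box has {1,3,6,8,9} → only 7 remains.
row 8, column 5 = 5: row 8 has {1,2,3,4,6,7,8,9}; col 5 has {1,3,4,6,8}; box has {1,3,6,7,8,9} → only 5 remains.

213758469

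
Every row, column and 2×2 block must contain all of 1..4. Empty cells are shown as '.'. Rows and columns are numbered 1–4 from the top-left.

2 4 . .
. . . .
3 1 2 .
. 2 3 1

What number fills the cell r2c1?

1

r1c3 = 1: row 1 has {2,4}; col 3 has {2,3}; box has {} → only 1 remains.
r1c4 = 3: row 1 has {1,2,4}; col 4 has {1}; box has {1} → only 3 remains.
r2c1 = 1: row 2 has {}; col 1 has {2,3}; box has {2,4} → only 1 remains.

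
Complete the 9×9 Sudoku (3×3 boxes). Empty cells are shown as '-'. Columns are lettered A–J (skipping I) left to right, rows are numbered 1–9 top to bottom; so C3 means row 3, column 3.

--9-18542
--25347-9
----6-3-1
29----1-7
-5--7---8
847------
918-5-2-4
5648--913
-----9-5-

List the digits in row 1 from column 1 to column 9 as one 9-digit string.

639718542

D1 = 7: row 1 has {1,2,4,5,8,9}; col 4 has {5,8}; box has {1,3,4,5,6,8} → only 7 remains.
B2 = 8: row 2 has {2,3,4,5,7,9}; col 2 has {1,4,5,6,9}; box has {2,9} → only 8 remains.
H2 = 6: row 2 has {2,3,4,5,7,8,9}; col 8 has {1,4,5}; box has {1,2,3,4,5,7,9} → only 6 remains.
B3 = 7: row 3 has {1,3,6}; col 2 has {1,4,5,6,8,9}; box has {2,8,9} → only 7 remains.
C3 = 5: row 3 has {1,3,6,7}; col 3 has {2,4,7,8,9}; box has {2,7,8,9} → only 5 remains.
F3 = 2: row 3 has {1,3,5,6,7}; col 6 has {4,8,9}; box has {1,3,4,5,6,7,8} → only 2 remains.
H3 = 8: row 3 has {1,2,3,5,6,7}; col 8 has {1,4,5,6}; box has {1,2,3,4,5,6,7,9} → only 8 remains.
H4 = 3: row 4 has {1,2,7,9}; col 8 has {1,4,5,6,8}; box has {1,7,8} → only 3 remains.
G6 = 6: row 6 has {4,7,8}; col 7 has {1,2,3,5,7,9}; box has {1,3,7,8} → only 6 remains.
J6 = 5: row 6 has {4,6,7,8}; col 9 has {1,2,3,4,7,8,9}; box has {1,3,6,7,8} → only 5 remains.
H7 = 7: row 7 has {1,2,4,5,8,9}; col 8 has {1,3,4,5,6,8}; box has {1,2,3,4,5,9} → only 7 remains.
E8 = 2: row 8 has {1,3,4,5,6,8,9}; col 5 has {1,3,5,6,7}; box has {5,8,9} → only 2 remains.
F8 = 7: row 8 has {1,2,3,4,5,6,8,9}; col 6 has {2,4,8,9}; box has {2,5,8,9} → only 7 remains.
C9 = 3: row 9 has {5,9}; col 3 has {2,4,5,7,8,9}; box has {1,4,5,6,8,9} → only 3 remains.
E9 = 4: row 9 has {3,5,9}; col 5 has {1,2,3,5,6,7}; box has {2,5,7,8,9} → only 4 remains.
G9 = 8: row 9 has {3,4,5,9}; col 7 has {1,2,3,5,6,7,9}; box has {1,2,3,4,5,7,9} → only 8 remains.
J9 = 6: row 9 has {3,4,5,8,9}; col 9 has {1,2,3,4,5,7,8,9}; box has {1,2,3,4,5,7,8,9} → only 6 remains.
B1 = 3: row 1 has {1,2,4,5,7,8,9}; col 2 has {1,4,5,6,7,8,9}; box has {2,5,7,8,9} → only 3 remains.
A2 = 1: row 2 has {2,3,4,5,6,7,8,9}; col 1 has {2,5,8,9}; box has {2,3,5,7,8,9} → only 1 remains.
A3 = 4: row 3 has {1,2,3,5,6,7,8}; col 1 has {1,2,5,8,9}; box has {1,2,3,5,7,8,9} → only 4 remains.
D3 = 9: row 3 has {1,2,3,4,5,6,7,8}; col 4 has {5,7,8}; box has {1,2,3,4,5,6,7,8} → only 9 remains.
C4 = 6: row 4 has {1,2,3,7,9}; col 3 has {2,3,4,5,7,8,9}; box has {2,4,5,7,8,9} → only 6 remains.
D4 = 4: row 4 has {1,2,3,6,7,9}; col 4 has {5,7,8,9}; box has {7} → only 4 remains.
E4 = 8: row 4 has {1,2,3,4,6,7,9}; col 5 has {1,2,3,4,5,6,7}; box has {4,7} → only 8 remains.
F4 = 5: row 4 has {1,2,3,4,6,7,8,9}; col 6 has {2,4,7,8,9}; box has {4,7,8} → only 5 remains.
A5 = 3: row 5 has {5,7,8}; col 1 has {1,2,4,5,8,9}; box has {2,4,5,6,7,8,9} → only 3 remains.
C5 = 1: row 5 has {3,5,7,8}; col 3 has {2,3,4,5,6,7,8,9}; box has {2,3,4,5,6,7,8,9} → only 1 remains.
F5 = 6: row 5 has {1,3,5,7,8}; col 6 has {2,4,5,7,8,9}; box has {4,5,7,8} → only 6 remains.
G5 = 4: row 5 has {1,3,5,6,7,8}; col 7 has {1,2,3,5,6,7,8,9}; box has {1,3,5,6,7,8} → only 4 remains.
E6 = 9: row 6 has {4,5,6,7,8}; col 5 has {1,2,3,4,5,6,7,8}; box has {4,5,6,7,8} → only 9 remains.
H6 = 2: row 6 has {4,5,6,7,8,9}; col 8 has {1,3,4,5,6,7,8}; box has {1,3,4,5,6,7,8} → only 2 remains.
F7 = 3: row 7 has {1,2,4,5,7,8,9}; col 6 has {2,4,5,6,7,8,9}; box has {2,4,5,7,8,9} → only 3 remains.
A9 = 7: row 9 has {3,4,5,6,8,9}; col 1 has {1,2,3,4,5,8,9}; box has {1,3,4,5,6,8,9} → only 7 remains.
B9 = 2: row 9 has {3,4,5,6,7,8,9}; col 2 has {1,3,4,5,6,7,8,9}; box has {1,3,4,5,6,7,8,9} → only 2 remains.
D9 = 1: row 9 has {2,3,4,5,6,7,8,9}; col 4 has {4,5,7,8,9}; box has {2,3,4,5,7,8,9} → only 1 remains.
A1 = 6: row 1 has {1,2,3,4,5,7,8,9}; col 1 has {1,2,3,4,5,7,8,9}; box has {1,2,3,4,5,7,8,9} → only 6 remains.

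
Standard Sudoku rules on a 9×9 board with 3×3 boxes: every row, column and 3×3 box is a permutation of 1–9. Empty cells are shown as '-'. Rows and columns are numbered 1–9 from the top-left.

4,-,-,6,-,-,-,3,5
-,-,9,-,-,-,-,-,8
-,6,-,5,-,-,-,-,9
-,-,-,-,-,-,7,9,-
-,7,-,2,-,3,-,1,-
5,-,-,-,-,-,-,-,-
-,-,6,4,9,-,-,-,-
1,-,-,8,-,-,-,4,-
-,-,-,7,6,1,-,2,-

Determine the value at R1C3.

R3C8 = 7: row 3 has {5,6,9}; col 8 has {1,2,3,4,9}; box has {3,5,8,9} → only 7 remains.
R4C4 = 1: row 4 has {7,9}; col 4 has {2,4,5,6,7,8}; box has {2,3} → only 1 remains.
R6C4 = 9: row 6 has {5}; col 4 has {1,2,4,5,6,7,8}; box has {1,2,3} → only 9 remains.
R9C9 = 3: row 9 has {1,2,6,7}; col 9 has {5,8,9}; box has {2,4} → only 3 remains.
R2C4 = 3: row 2 has {8,9}; col 4 has {1,2,4,5,6,7,8,9}; box has {5,6} → only 3 remains.
R2C8 = 6: row 2 has {3,8,9}; col 8 has {1,2,3,4,7,9}; box has {3,5,7,8,9} → only 6 remains.
R6C8 = 8: row 6 has {5,9}; col 8 has {1,2,3,4,6,7,9}; box has {1,7,9} → only 8 remains.
R7C8 = 5: row 7 has {4,6,9}; col 8 has {1,2,3,4,6,7,8,9}; box has {2,3,4} → only 5 remains.
R7C6 = 2: row 7 has {4,5,6,9}; col 6 has {1,3}; box has {1,4,6,7,8,9} → only 2 remains.
R8C6 = 5: row 8 has {1,4,8}; col 6 has {1,2,3}; box has {1,2,4,6,7,8,9} → only 5 remains.
R8C5 = 3: row 8 has {1,4,5,8}; col 5 has {6,9}; box has {1,2,4,5,6,7,8,9} → only 3 remains.
R1C6 = 9: in row 1, 9 can only go here (every other open cell in that row sees a 9).
R2C2 = 5: in row 2, 5 can only go here (every other open cell in that row sees a 5).
R4C5 = 5: in row 4, 5 can only go here (every other open cell in that row sees a 5).
R5C7 = 5: in row 5, 5 can only go here (every other open cell in that row sees a 5).
R5C1 = 9: in row 5, 9 can only go here (every other open cell in that row sees a 9).
R9C1 = 8: row 9 has {1,2,3,6,7}; col 1 has {1,4,5,9}; box has {1,6} → only 8 remains.
R9C7 = 9: row 9 has {1,2,3,6,7,8}; col 7 has {5,7}; box has {2,3,4,5} → only 9 remains.
R7C2 = 3: row 7 has {2,4,5,6,9}; col 2 has {5,6,7}; box has {1,6,8} → only 3 remains.
R8C7 = 6: row 8 has {1,3,4,5,8}; col 7 has {5,7,9}; box has {2,3,4,5,9} → only 6 remains.
R8C9 = 7: row 8 has {1,3,4,5,6,8}; col 9 has {3,5,8,9}; box has {2,3,4,5,6,9} → only 7 remains.
R9C2 = 4: row 9 has {1,2,3,6,7,8,9}; col 2 has {3,5,6,7}; box has {1,3,6,8} → only 4 remains.
R9C3 = 5: row 9 has {1,2,3,4,6,7,8,9}; col 3 has {6,9}; box has {1,3,4,6,8} → only 5 remains.
R7C1 = 7: row 7 has {2,3,4,5,6,9}; col 1 has {1,4,5,8,9}; box has {1,3,4,5,6,8} → only 7 remains.
R7C9 = 1: row 7 has {2,3,4,5,6,7,9}; col 9 has {3,5,7,8,9}; box has {2,3,4,5,6,7,9} → only 1 remains.
R8C3 = 2: row 8 has {1,3,4,5,6,7,8}; col 3 has {5,6,9}; box has {1,3,4,5,6,7,8} → only 2 remains.
R2C1 = 2: row 2 has {3,5,6,8,9}; col 1 has {1,4,5,7,8,9}; box has {4,5,6,9} → only 2 remains.
R3C1 = 3: row 3 has {5,6,7,9}; col 1 has {1,2,4,5,7,8,9}; box has {2,4,5,6,9} → only 3 remains.
R4C1 = 6: row 4 has {1,5,7,9}; col 1 has {1,2,3,4,5,7,8,9}; box has {5,7,9} → only 6 remains.
R7C7 = 8: row 7 has {1,2,3,4,5,6,7,9}; col 7 has {5,6,7,9}; box has {1,2,3,4,5,6,7,9} → only 8 remains.
R8C2 = 9: row 8 has {1,2,3,4,5,6,7,8}; col 2 has {3,4,5,6,7}; box has {1,2,3,4,5,6,7,8} → only 9 remains.
R4C3 = 3: in row 4, 3 can only go here (every other open cell in that row sees a 3).
R5C9 = 6: in row 5, 6 can only go here (every other open cell in that row sees a 6).
R6C7 = 3: in row 6, 3 can only go here (every other open cell in that row sees a 3).
R6C6 = 6: in row 6, 6 can only go here (every other open cell in that row sees a 6).
R6C5 = 7: in row 6, 7 can only go here (every other open cell in that row sees a 7).
R1C3 = 7: in row 1, 7 can only go here (every other open cell in that row sees a 7).

7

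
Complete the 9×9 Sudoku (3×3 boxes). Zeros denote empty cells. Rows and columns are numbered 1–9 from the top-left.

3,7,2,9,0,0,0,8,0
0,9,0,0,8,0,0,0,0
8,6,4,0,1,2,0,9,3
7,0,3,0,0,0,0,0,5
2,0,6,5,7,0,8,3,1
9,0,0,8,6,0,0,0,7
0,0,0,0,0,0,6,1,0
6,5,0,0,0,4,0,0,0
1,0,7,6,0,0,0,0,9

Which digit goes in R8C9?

2

R2C1 = 5: row 2 has {8,9}; col 1 has {1,2,3,6,7,8,9}; box has {2,3,4,6,7,8,9} → only 5 remains.
R2C3 = 1: row 2 has {5,8,9}; col 3 has {2,3,4,6,7}; box has {2,3,4,5,6,7,8,9} → only 1 remains.
R3C4 = 7: row 3 has {1,2,3,4,6,8,9}; col 4 has {5,6,8,9}; box has {1,2,8,9} → only 7 remains.
R3C7 = 5: row 3 has {1,2,3,4,6,7,8,9}; col 7 has {6,8}; box has {3,8,9} → only 5 remains.
R5C2 = 4: row 5 has {1,2,3,5,6,7,8}; col 2 has {5,6,7,9}; box has {2,3,6,7,9} → only 4 remains.
R5C6 = 9: row 5 has {1,2,3,4,5,6,7,8}; col 6 has {2,4}; box has {5,6,7,8} → only 9 remains.
R6C2 = 1: row 6 has {6,7,8,9}; col 2 has {4,5,6,7,9}; box has {2,3,4,6,7,9} → only 1 remains.
R6C3 = 5: row 6 has {1,6,7,8,9}; col 3 has {1,2,3,4,6,7}; box has {1,2,3,4,6,7,9} → only 5 remains.
R6C6 = 3: row 6 has {1,5,6,7,8,9}; col 6 has {2,4,9}; box has {5,6,7,8,9} → only 3 remains.
R7C1 = 4: row 7 has {1,6}; col 1 has {1,2,3,5,6,7,8,9}; box has {1,5,6,7} → only 4 remains.
R2C6 = 6: row 2 has {1,5,8,9}; col 6 has {2,3,4,9}; box has {1,2,7,8,9} → only 6 remains.
R4C2 = 8: row 4 has {3,5,7}; col 2 has {1,4,5,6,7,9}; box has {1,2,3,4,5,6,7,9} → only 8 remains.
R4C6 = 1: row 4 has {3,5,7,8}; col 6 has {2,3,4,6,9}; box has {3,5,6,7,8,9} → only 1 remains.
R1C6 = 5: row 1 has {2,3,7,8,9}; col 6 has {1,2,3,4,6,9}; box has {1,2,6,7,8,9} → only 5 remains.
R9C6 = 8: row 9 has {1,6,7,9}; col 6 has {1,2,3,4,5,6,9}; box has {4,6} → only 8 remains.
R1C5 = 4: row 1 has {2,3,5,7,8,9}; col 5 has {1,6,7,8}; box has {1,2,5,6,7,8,9} → only 4 remains.
R1C7 = 1: row 1 has {2,3,4,5,7,8,9}; col 7 has {5,6,8}; box has {3,5,8,9} → only 1 remains.
R1C9 = 6: row 1 has {1,2,3,4,5,7,8,9}; col 9 has {1,3,5,7,9}; box has {1,3,5,8,9} → only 6 remains.
R2C4 = 3: row 2 has {1,5,6,8,9}; col 4 has {5,6,7,8,9}; box has {1,2,4,5,6,7,8,9} → only 3 remains.
R4C5 = 2: row 4 has {1,3,5,7,8}; col 5 has {1,4,6,7,8}; box has {1,3,5,6,7,8,9} → only 2 remains.
R7C4 = 2: row 7 has {1,4,6}; col 4 has {3,5,6,7,8,9}; box has {4,6,8} → only 2 remains.
R7C6 = 7: row 7 has {1,2,4,6}; col 6 has {1,2,3,4,5,6,8,9}; box has {2,4,6,8} → only 7 remains.
R7C9 = 8: row 7 has {1,2,4,6,7}; col 9 has {1,3,5,6,7,9}; box has {1,6,9} → only 8 remains.
R8C4 = 1: row 8 has {4,5,6}; col 4 has {2,3,5,6,7,8,9}; box has {2,4,6,7,8} → only 1 remains.
R8C9 = 2: row 8 has {1,4,5,6}; col 9 has {1,3,5,6,7,8,9}; box has {1,6,8,9} → only 2 remains.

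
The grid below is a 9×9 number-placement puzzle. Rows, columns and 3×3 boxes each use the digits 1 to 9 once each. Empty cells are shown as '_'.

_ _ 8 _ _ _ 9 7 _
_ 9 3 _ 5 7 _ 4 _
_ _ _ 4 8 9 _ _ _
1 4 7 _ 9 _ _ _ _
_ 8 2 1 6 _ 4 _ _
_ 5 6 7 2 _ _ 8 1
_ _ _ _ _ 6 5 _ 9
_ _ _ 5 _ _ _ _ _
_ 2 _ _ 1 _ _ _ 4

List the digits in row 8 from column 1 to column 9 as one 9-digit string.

row 1, column 5 = 3: row 1 has {7,8,9}; col 5 has {1,2,5,6,8,9}; box has {4,5,7,8,9} → only 3 remains.
row 6, column 7 = 3: row 6 has {1,2,5,6,7,8}; col 7 has {4,5,9}; box has {1,4,8} → only 3 remains.
row 6, column 1 = 9: row 6 has {1,2,3,5,6,7,8}; col 1 has {1}; box has {1,2,4,5,6,7,8} → only 9 remains.
row 6, column 6 = 4: row 6 has {1,2,3,5,6,7,8,9}; col 6 has {6,7,9}; box has {1,2,6,7,9} → only 4 remains.
row 5, column 1 = 3: row 5 has {1,2,4,6,8}; col 1 has {1,9}; box has {1,2,4,5,6,7,8,9} → only 3 remains.
row 5, column 6 = 5: row 5 has {1,2,3,4,6,8}; col 6 has {4,6,7,9}; box has {1,2,4,6,7,9} → only 5 remains.
row 5, column 8 = 9: row 5 has {1,2,3,4,5,6,8}; col 8 has {4,7,8}; box has {1,3,4,8} → only 9 remains.
row 5, column 9 = 7: row 5 has {1,2,3,4,5,6,8,9}; col 9 has {1,4,9}; box has {1,3,4,8,9} → only 7 remains.
row 1, column 1 = 4: in row 1, 4 can only go here (every other open cell in that row sees a 4).
row 1, column 9 = 5: in row 1, 5 can only go here (every other open cell in that row sees a 5).
row 2, column 7 = 1: in row 2, 1 can only go here (every other open cell in that row sees a 1).
row 2, column 9 = 8: in row 2, 8 can only go here (every other open cell in that row sees an 8).
row 4, column 8 = 5: in row 4, 5 can only go here (every other open cell in that row sees a 5).
row 8, column 3 = 9: in row 8, 9 can only go here (every other open cell in that row sees a 9).
row 9, column 3 = 5: row 9 has {1,2,4}; col 3 has {2,3,6,7,8,9}; box has {2,9} → only 5 remains.
row 3, column 3 = 1: row 3 has {4,8,9}; col 3 has {2,3,5,6,7,8,9}; box has {3,4,8,9} → only 1 remains.
row 7, column 3 = 4: row 7 has {5,6,9}; col 3 has {1,2,3,5,6,7,8,9}; box has {2,5,9} → only 4 remains.
row 7, column 5 = 7: row 7 has {4,5,6,9}; col 5 has {1,2,3,5,6,8,9}; box has {1,5,6} → only 7 remains.
row 8, column 5 = 4: row 8 has {5,9}; col 5 has {1,2,3,5,6,7,8,9}; box has {1,5,6,7} → only 4 remains.
row 1, column 2 = 6: row 1 has {3,4,5,7,8,9}; col 2 has {2,4,5,8,9}; box has {1,3,4,8,9} → only 6 remains.
row 1, column 4 = 2: row 1 has {3,4,5,6,7,8,9}; col 4 has {1,4,5,7}; box has {3,4,5,7,8,9} → only 2 remains.
row 1, column 6 = 1: row 1 has {2,3,4,5,6,7,8,9}; col 6 has {4,5,6,7,9}; box has {2,3,4,5,7,8,9} → only 1 remains.
row 2, column 1 = 2: row 2 has {1,3,4,5,7,8,9}; col 1 has {1,3,4,9}; box has {1,3,4,6,8,9} → only 2 remains.
row 2, column 4 = 6: row 2 has {1,2,3,4,5,7,8,9}; col 4 has {1,2,4,5,7}; box has {1,2,3,4,5,7,8,9} → only 6 remains.
row 3, column 2 = 7: row 3 has {1,4,8,9}; col 2 has {2,4,5,6,8,9}; box has {1,2,3,4,6,8,9} → only 7 remains.
row 7, column 1 = 8: row 7 has {4,5,6,7,9}; col 1 has {1,2,3,4,9}; box has {2,4,5,9} → only 8 remains.
row 7, column 4 = 3: row 7 has {4,5,6,7,8,9}; col 4 has {1,2,4,5,6,7}; box has {1,4,5,6,7} → only 3 remains.
row 9, column 6 = 8: row 9 has {1,2,4,5}; col 6 has {1,4,5,6,7,9}; box has {1,3,4,5,6,7} → only 8 remains.
row 3, column 1 = 5: row 3 has {1,4,7,8,9}; col 1 has {1,2,3,4,8,9}; box has {1,2,3,4,6,7,8,9} → only 5 remains.
row 4, column 4 = 8: row 4 has {1,4,5,7,9}; col 4 has {1,2,3,4,5,6,7}; box has {1,2,4,5,6,7,9} → only 8 remains.
row 4, column 6 = 3: row 4 has {1,4,5,7,8,9}; col 6 has {1,4,5,6,7,8,9}; box has {1,2,4,5,6,7,8,9} → only 3 remains.
row 7, column 2 = 1: row 7 has {3,4,5,6,7,8,9}; col 2 has {2,4,5,6,7,8,9}; box has {2,4,5,8,9} → only 1 remains.
row 7, column 8 = 2: row 7 has {1,3,4,5,6,7,8,9}; col 8 has {4,5,7,8,9}; box has {4,5,9} → only 2 remains.
row 8, column 2 = 3: row 8 has {4,5,9}; col 2 has {1,2,4,5,6,7,8,9}; box has {1,2,4,5,8,9} → only 3 remains.
row 8, column 6 = 2: row 8 has {3,4,5,9}; col 6 has {1,3,4,5,6,7,8,9}; box has {1,3,4,5,6,7,8} → only 2 remains.
row 8, column 9 = 6: row 8 has {2,3,4,5,9}; col 9 has {1,4,5,7,8,9}; box has {2,4,5,9} → only 6 remains.
row 9, column 4 = 9: row 9 has {1,2,4,5,8}; col 4 has {1,2,3,4,5,6,7,8}; box has {1,2,3,4,5,6,7,8} → only 9 remains.
row 9, column 7 = 7: row 9 has {1,2,4,5,8,9}; col 7 has {1,3,4,5,9}; box has {2,4,5,6,9} → only 7 remains.
row 9, column 8 = 3: row 9 has {1,2,4,5,7,8,9}; col 8 has {2,4,5,7,8,9}; box has {2,4,5,6,7,9} → only 3 remains.
row 3, column 8 = 6: row 3 has {1,4,5,7,8,9}; col 8 has {2,3,4,5,7,8,9}; box has {1,4,5,7,8,9} → only 6 remains.
row 4, column 9 = 2: row 4 has {1,3,4,5,7,8,9}; col 9 has {1,4,5,6,7,8,9}; box has {1,3,4,5,7,8,9} → only 2 remains.
row 8, column 1 = 7: row 8 has {2,3,4,5,6,9}; col 1 has {1,2,3,4,5,8,9}; box has {1,2,3,4,5,8,9} → only 7 remains.
row 8, column 7 = 8: row 8 has {2,3,4,5,6,7,9}; col 7 has {1,3,4,5,7,9}; box has {2,3,4,5,6,7,9} → only 8 remains.
row 8, column 8 = 1: row 8 has {2,3,4,5,6,7,8,9}; col 8 has {2,3,4,5,6,7,8,9}; box has {2,3,4,5,6,7,8,9} → only 1 remains.

739542816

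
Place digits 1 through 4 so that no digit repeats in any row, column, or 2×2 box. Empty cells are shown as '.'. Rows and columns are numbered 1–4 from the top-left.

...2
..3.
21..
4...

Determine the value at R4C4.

R2C1 = 1: row 2 has {3}; col 1 has {2,4}; box has {} → only 1 remains.
R2C4 = 4: row 2 has {1,3}; col 4 has {2}; box has {2,3} → only 4 remains.
R3C3 = 4: row 3 has {1,2}; col 3 has {3}; box has {} → only 4 remains.
R3C4 = 3: row 3 has {1,2,4}; col 4 has {2,4}; box has {4} → only 3 remains.
R4C2 = 3: row 4 has {4}; col 2 has {1}; box has {1,2,4} → only 3 remains.
R4C4 = 1: row 4 has {3,4}; col 4 has {2,3,4}; box has {3,4} → only 1 remains.

1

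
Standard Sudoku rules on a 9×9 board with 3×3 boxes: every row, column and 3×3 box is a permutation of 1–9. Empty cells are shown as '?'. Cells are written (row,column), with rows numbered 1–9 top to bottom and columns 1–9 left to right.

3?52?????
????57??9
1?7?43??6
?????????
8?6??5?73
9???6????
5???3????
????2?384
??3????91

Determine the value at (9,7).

5

(2,8) = 3: in row 2, 3 can only go here (every other open cell in that row sees a 3).
(8,4) = 5: in row 8, 5 can only go here (every other open cell in that row sees a 5).
(9,7) = 5: in row 9, 5 can only go here (every other open cell in that row sees a 5).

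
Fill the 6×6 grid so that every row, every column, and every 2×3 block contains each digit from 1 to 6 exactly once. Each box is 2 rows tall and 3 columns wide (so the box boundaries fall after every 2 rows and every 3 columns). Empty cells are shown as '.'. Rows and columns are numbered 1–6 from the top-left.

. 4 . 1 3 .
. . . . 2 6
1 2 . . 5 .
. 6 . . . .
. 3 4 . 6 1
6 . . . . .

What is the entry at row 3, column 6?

4

row 1, column 6 = 5: row 1 has {1,3,4}; col 6 has {1,6}; box has {1,2,3,6} → only 5 remains.
row 2, column 4 = 4: row 2 has {2,6}; col 4 has {1}; box has {1,2,3,5,6} → only 4 remains.
row 3, column 3 = 3: row 3 has {1,2,5}; col 3 has {4}; box has {1,2,6} → only 3 remains.
row 3, column 4 = 6: row 3 has {1,2,3,5}; col 4 has {1,4}; box has {5} → only 6 remains.
row 3, column 6 = 4: row 3 has {1,2,3,5,6}; col 6 has {1,5,6}; box has {5,6} → only 4 remains.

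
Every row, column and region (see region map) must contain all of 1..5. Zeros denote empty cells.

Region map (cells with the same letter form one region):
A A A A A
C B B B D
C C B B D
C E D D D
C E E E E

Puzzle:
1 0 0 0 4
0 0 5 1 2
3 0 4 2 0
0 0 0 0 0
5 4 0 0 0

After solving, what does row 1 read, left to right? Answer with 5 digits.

12354

r2c1 = 4 (sole candidate).
r2c2 = 3 (sole candidate).
r3c2 = 1 (sole candidate).
r3c5 = 5 (sole candidate).
r4c1 = 2 (sole candidate).
r4c2 = 5 (sole candidate).
r5c4 = 3 (sole candidate).
r5c5 = 1 (sole candidate).
r1c2 = 2: row 1 has {1,4}; col 2 has {1,3,4,5}; region has {1,4} → only 2 remains.
r1c3 = 3: row 1 has {1,2,4}; col 3 has {4,5}; region has {1,2,4} → only 3 remains.
r1c4 = 5: row 1 has {1,2,3,4}; col 4 has {1,2,3}; region has {1,2,3,4} → only 5 remains.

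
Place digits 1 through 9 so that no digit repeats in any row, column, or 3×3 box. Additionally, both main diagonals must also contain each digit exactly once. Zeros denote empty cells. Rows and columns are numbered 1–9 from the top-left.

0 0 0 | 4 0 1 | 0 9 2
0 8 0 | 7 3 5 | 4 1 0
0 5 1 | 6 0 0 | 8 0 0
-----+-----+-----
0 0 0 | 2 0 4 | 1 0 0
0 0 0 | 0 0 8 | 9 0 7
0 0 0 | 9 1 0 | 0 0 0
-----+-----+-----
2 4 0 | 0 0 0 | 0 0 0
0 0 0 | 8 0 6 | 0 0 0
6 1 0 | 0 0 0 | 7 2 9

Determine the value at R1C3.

R1C5 = 8: row 1 has {1,2,4,9}; col 5 has {1,3}; box has {1,3,4,5,6,7} → only 8 remains.
R2C1 = 9: row 2 has {1,3,4,5,7,8}; col 1 has {2,6}; box has {1,5,8} → only 9 remains.
R2C9 = 6: row 2 has {1,3,4,5,7,8,9}; col 9 has {2,7,9}; box has {1,2,4,8,9} → only 6 remains.
R3C9 = 3: row 3 has {1,5,6,8}; col 9 has {2,6,7,9}; box has {1,2,4,6,8,9} → only 3 remains.
R5C5 = 5: row 5 has {7,8,9}; col 5 has {1,3,8}; box has {1,2,4,8,9}; main diagonal has {1,2,8,9}; anti-diagonal has {1,2,4,6,8,9} → only 5 remains.
R9C5 = 4: row 9 has {1,2,6,7,9}; col 5 has {1,3,5,8}; box has {6,8} → only 4 remains.
R9C6 = 3: row 9 has {1,2,4,6,7,9}; col 6 has {1,4,5,6,8}; box has {4,6,8} → only 3 remains.
R1C7 = 5: row 1 has {1,2,4,8,9}; col 7 has {1,4,7,8,9}; box has {1,2,3,4,6,8,9} → only 5 remains.
R2C3 = 2: row 2 has {1,3,4,5,6,7,8,9}; col 3 has {1}; box has {1,5,8,9} → only 2 remains.
R3C8 = 7: row 3 has {1,3,5,6,8}; col 8 has {1,2,9}; box has {1,2,3,4,5,6,8,9} → only 7 remains.
R5C4 = 3: row 5 has {5,7,8,9}; col 4 has {2,4,6,7,8,9}; box has {1,2,4,5,8,9} → only 3 remains.
R6C6 = 7: row 6 has {1,9}; col 6 has {1,3,4,5,6,8}; box has {1,2,3,4,5,8,9}; main diagonal has {1,2,5,8,9} → only 7 remains.
R7C6 = 9: row 7 has {2,4}; col 6 has {1,3,4,5,6,7,8}; box has {3,4,6,8} → only 9 remains.
R8C7 = 3: row 8 has {6,8}; col 7 has {1,4,5,7,8,9}; box has {2,7,9} → only 3 remains.
R8C8 = 4: row 8 has {3,6,8}; col 8 has {1,2,7,9}; box has {2,3,7,9}; main diagonal has {1,2,5,7,8,9} → only 4 remains.
R9C4 = 5: row 9 has {1,2,3,4,6,7,9}; col 4 has {2,3,4,6,7,8,9}; box has {3,4,6,8,9} → only 5 remains.
R1C1 = 3: row 1 has {1,2,4,5,8,9}; col 1 has {2,6,9}; box has {1,2,5,8,9}; main diagonal has {1,2,4,5,7,8,9} → only 3 remains.
R3C1 = 4: row 3 has {1,3,5,6,7,8}; col 1 has {2,3,6,9}; box has {1,2,3,5,8,9} → only 4 remains.
R3C6 = 2: row 3 has {1,3,4,5,6,7,8}; col 6 has {1,3,4,5,6,7,8,9}; box has {1,3,4,5,6,7,8} → only 2 remains.
R4C5 = 6: row 4 has {1,2,4}; col 5 has {1,3,4,5,8}; box has {1,2,3,4,5,7,8,9} → only 6 remains.
R5C1 = 1: row 5 has {3,5,7,8,9}; col 1 has {2,3,4,6,9}; box has {} → only 1 remains.
R5C8 = 6: row 5 has {1,3,5,7,8,9}; col 8 has {1,2,4,7,9}; box has {1,7,9} → only 6 remains.
R6C7 = 2: row 6 has {1,7,9}; col 7 has {1,3,4,5,7,8,9}; box has {1,6,7,9} → only 2 remains.
R7C4 = 1: row 7 has {2,4,9}; col 4 has {2,3,4,5,6,7,8,9}; box has {3,4,5,6,8,9} → only 1 remains.
R7C5 = 7: row 7 has {1,2,4,9}; col 5 has {1,3,4,5,6,8}; box has {1,3,4,5,6,8,9} → only 7 remains.
R7C7 = 6: row 7 has {1,2,4,7,9}; col 7 has {1,2,3,4,5,7,8,9}; box has {2,3,4,7,9}; main diagonal has {1,2,3,4,5,7,8,9} → only 6 remains.
R8C2 = 7: row 8 has {3,4,6,8}; col 2 has {1,4,5,8}; box has {1,2,4,6}; anti-diagonal has {1,2,4,5,6,8,9} → only 7 remains.
R8C5 = 2: row 8 has {3,4,6,7,8}; col 5 has {1,3,4,5,6,7,8}; box has {1,3,4,5,6,7,8,9} → only 2 remains.
R9C3 = 8: row 9 has {1,2,3,4,5,6,7,9}; col 3 has {1,2}; box has {1,2,4,6,7} → only 8 remains.
R1C2 = 6: row 1 has {1,2,3,4,5,8,9}; col 2 has {1,4,5,7,8}; box has {1,2,3,4,5,8,9} → only 6 remains.
R1C3 = 7: row 1 has {1,2,3,4,5,6,8,9}; col 3 has {1,2,8}; box has {1,2,3,4,5,6,8,9} → only 7 remains.

7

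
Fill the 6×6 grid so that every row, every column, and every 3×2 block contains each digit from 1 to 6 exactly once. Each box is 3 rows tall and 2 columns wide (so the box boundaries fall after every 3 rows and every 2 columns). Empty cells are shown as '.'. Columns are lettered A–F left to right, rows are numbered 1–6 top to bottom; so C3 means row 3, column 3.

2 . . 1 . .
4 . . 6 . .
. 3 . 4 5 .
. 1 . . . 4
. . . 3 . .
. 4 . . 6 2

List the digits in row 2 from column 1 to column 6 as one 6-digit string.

B2 = 5: row 2 has {4,6}; col 2 has {1,3,4}; box has {2,3,4} → only 5 remains.
C3 = 2 (sole candidate).
E4 = 3 (sole candidate).
E5 = 1 (sole candidate).
F5 = 5 (sole candidate).
D6 = 5 (sole candidate).
B1 = 6 (sole candidate).
E1 = 4 (sole candidate).
F1 = 3 (sole candidate).
C2 = 3: row 2 has {4,5,6}; col 3 has {2}; box has {1,2,4,6} → only 3 remains.
E2 = 2: row 2 has {3,4,5,6}; col 5 has {1,3,4,5,6}; box has {3,4,5} → only 2 remains.
F2 = 1: row 2 has {2,3,4,5,6}; col 6 has {2,3,4,5}; box has {2,3,4,5} → only 1 remains.

453621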